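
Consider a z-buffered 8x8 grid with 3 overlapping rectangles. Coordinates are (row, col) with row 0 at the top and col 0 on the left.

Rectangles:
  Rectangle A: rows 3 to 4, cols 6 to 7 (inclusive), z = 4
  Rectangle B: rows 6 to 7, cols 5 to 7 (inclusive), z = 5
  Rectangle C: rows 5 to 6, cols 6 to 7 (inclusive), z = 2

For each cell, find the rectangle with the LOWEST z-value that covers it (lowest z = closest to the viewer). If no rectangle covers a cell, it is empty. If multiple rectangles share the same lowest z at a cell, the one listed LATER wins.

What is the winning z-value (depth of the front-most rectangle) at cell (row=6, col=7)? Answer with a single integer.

Answer: 2

Derivation:
Check cell (6,7):
  A: rows 3-4 cols 6-7 -> outside (row miss)
  B: rows 6-7 cols 5-7 z=5 -> covers; best now B (z=5)
  C: rows 5-6 cols 6-7 z=2 -> covers; best now C (z=2)
Winner: C at z=2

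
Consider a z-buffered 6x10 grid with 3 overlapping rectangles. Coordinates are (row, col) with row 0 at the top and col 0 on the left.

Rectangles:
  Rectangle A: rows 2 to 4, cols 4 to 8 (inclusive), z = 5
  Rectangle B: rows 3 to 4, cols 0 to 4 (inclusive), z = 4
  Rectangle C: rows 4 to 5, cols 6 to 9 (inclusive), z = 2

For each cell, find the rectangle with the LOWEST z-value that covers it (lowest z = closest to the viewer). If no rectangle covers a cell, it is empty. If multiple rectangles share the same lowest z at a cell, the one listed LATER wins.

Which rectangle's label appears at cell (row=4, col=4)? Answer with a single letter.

Check cell (4,4):
  A: rows 2-4 cols 4-8 z=5 -> covers; best now A (z=5)
  B: rows 3-4 cols 0-4 z=4 -> covers; best now B (z=4)
  C: rows 4-5 cols 6-9 -> outside (col miss)
Winner: B at z=4

Answer: B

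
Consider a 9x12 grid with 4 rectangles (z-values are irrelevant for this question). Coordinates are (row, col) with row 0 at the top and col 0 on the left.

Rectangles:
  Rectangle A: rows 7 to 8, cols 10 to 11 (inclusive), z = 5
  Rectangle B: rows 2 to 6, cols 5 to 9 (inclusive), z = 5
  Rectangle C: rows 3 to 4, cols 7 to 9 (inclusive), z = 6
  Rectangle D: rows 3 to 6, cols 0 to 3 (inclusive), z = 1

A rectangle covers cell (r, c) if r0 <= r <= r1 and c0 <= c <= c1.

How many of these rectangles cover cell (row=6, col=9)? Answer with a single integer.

Check cell (6,9):
  A: rows 7-8 cols 10-11 -> outside (row miss)
  B: rows 2-6 cols 5-9 -> covers
  C: rows 3-4 cols 7-9 -> outside (row miss)
  D: rows 3-6 cols 0-3 -> outside (col miss)
Count covering = 1

Answer: 1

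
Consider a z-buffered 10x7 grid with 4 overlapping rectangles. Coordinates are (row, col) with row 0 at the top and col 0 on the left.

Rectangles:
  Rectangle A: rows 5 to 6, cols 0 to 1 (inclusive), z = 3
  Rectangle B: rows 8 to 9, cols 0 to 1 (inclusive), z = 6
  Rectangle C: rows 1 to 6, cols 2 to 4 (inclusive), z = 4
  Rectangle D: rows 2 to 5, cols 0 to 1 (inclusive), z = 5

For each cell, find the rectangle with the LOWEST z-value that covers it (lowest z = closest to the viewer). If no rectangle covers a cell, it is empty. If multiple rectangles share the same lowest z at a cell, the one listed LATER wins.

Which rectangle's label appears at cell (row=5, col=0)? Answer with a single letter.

Answer: A

Derivation:
Check cell (5,0):
  A: rows 5-6 cols 0-1 z=3 -> covers; best now A (z=3)
  B: rows 8-9 cols 0-1 -> outside (row miss)
  C: rows 1-6 cols 2-4 -> outside (col miss)
  D: rows 2-5 cols 0-1 z=5 -> covers; best now A (z=3)
Winner: A at z=3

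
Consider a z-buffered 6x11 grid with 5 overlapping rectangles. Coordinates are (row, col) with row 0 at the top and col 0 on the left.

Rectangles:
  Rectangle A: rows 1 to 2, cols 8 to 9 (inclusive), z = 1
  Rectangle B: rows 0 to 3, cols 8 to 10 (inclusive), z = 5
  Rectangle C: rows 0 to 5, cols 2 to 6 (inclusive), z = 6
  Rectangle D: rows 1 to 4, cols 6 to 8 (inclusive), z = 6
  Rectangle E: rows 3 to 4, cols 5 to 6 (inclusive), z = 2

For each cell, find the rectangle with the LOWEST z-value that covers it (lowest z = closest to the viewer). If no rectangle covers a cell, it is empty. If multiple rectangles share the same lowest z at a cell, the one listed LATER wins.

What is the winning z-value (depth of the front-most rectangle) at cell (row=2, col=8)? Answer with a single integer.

Answer: 1

Derivation:
Check cell (2,8):
  A: rows 1-2 cols 8-9 z=1 -> covers; best now A (z=1)
  B: rows 0-3 cols 8-10 z=5 -> covers; best now A (z=1)
  C: rows 0-5 cols 2-6 -> outside (col miss)
  D: rows 1-4 cols 6-8 z=6 -> covers; best now A (z=1)
  E: rows 3-4 cols 5-6 -> outside (row miss)
Winner: A at z=1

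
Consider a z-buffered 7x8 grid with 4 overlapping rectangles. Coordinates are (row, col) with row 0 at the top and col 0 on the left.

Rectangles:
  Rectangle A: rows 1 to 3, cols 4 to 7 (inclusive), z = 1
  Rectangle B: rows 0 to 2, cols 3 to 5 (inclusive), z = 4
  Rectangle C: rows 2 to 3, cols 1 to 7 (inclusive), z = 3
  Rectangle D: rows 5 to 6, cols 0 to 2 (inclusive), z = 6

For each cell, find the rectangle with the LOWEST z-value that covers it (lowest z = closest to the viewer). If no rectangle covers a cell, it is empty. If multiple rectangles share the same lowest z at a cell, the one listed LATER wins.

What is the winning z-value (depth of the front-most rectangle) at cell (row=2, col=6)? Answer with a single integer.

Answer: 1

Derivation:
Check cell (2,6):
  A: rows 1-3 cols 4-7 z=1 -> covers; best now A (z=1)
  B: rows 0-2 cols 3-5 -> outside (col miss)
  C: rows 2-3 cols 1-7 z=3 -> covers; best now A (z=1)
  D: rows 5-6 cols 0-2 -> outside (row miss)
Winner: A at z=1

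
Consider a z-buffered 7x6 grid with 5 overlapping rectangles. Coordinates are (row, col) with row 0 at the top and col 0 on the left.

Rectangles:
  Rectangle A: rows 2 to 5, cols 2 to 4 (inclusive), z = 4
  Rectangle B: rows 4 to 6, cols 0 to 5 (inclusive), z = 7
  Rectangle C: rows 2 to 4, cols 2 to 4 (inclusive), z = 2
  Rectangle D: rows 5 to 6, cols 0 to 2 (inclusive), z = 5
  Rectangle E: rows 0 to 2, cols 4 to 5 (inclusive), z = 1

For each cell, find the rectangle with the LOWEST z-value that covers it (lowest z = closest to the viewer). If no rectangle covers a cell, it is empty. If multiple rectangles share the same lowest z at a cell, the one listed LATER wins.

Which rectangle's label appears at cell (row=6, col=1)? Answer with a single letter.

Check cell (6,1):
  A: rows 2-5 cols 2-4 -> outside (row miss)
  B: rows 4-6 cols 0-5 z=7 -> covers; best now B (z=7)
  C: rows 2-4 cols 2-4 -> outside (row miss)
  D: rows 5-6 cols 0-2 z=5 -> covers; best now D (z=5)
  E: rows 0-2 cols 4-5 -> outside (row miss)
Winner: D at z=5

Answer: D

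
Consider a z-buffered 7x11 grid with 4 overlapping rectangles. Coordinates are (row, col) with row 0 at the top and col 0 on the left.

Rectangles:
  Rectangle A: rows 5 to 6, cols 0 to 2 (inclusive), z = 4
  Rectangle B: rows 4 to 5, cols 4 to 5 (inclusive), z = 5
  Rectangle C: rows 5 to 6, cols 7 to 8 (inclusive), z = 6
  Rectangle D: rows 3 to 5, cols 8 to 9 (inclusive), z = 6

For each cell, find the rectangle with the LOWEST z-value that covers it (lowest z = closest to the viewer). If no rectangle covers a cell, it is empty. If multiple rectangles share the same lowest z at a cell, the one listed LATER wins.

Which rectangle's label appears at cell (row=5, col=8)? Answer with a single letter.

Answer: D

Derivation:
Check cell (5,8):
  A: rows 5-6 cols 0-2 -> outside (col miss)
  B: rows 4-5 cols 4-5 -> outside (col miss)
  C: rows 5-6 cols 7-8 z=6 -> covers; best now C (z=6)
  D: rows 3-5 cols 8-9 z=6 -> covers; best now D (z=6)
Winner: D at z=6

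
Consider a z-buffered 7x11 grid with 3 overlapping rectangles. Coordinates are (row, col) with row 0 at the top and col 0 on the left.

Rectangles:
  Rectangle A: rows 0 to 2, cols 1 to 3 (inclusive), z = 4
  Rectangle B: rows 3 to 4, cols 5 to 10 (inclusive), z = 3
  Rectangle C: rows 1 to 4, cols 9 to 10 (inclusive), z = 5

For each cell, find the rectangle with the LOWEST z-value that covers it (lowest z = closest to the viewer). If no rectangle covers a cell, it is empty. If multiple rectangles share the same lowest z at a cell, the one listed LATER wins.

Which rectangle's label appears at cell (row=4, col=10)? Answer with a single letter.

Answer: B

Derivation:
Check cell (4,10):
  A: rows 0-2 cols 1-3 -> outside (row miss)
  B: rows 3-4 cols 5-10 z=3 -> covers; best now B (z=3)
  C: rows 1-4 cols 9-10 z=5 -> covers; best now B (z=3)
Winner: B at z=3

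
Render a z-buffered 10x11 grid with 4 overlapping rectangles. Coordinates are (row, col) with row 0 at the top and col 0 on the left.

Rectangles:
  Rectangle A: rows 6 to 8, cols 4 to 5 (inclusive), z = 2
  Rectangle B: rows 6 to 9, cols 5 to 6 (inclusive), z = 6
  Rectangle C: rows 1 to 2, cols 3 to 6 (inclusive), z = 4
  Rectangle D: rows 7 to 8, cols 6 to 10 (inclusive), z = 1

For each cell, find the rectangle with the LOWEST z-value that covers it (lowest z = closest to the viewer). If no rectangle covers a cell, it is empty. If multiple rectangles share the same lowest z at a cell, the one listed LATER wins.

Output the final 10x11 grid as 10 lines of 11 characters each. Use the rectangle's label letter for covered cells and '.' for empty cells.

...........
...CCCC....
...CCCC....
...........
...........
...........
....AAB....
....AADDDDD
....AADDDDD
.....BB....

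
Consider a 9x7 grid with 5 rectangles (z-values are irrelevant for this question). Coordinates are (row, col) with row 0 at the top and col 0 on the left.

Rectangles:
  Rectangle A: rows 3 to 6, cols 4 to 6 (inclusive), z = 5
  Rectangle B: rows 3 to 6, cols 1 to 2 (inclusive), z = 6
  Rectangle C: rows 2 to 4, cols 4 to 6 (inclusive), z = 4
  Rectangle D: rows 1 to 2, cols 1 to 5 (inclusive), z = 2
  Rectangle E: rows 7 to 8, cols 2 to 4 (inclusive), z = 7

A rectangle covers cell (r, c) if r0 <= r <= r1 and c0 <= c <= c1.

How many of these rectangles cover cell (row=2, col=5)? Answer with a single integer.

Answer: 2

Derivation:
Check cell (2,5):
  A: rows 3-6 cols 4-6 -> outside (row miss)
  B: rows 3-6 cols 1-2 -> outside (row miss)
  C: rows 2-4 cols 4-6 -> covers
  D: rows 1-2 cols 1-5 -> covers
  E: rows 7-8 cols 2-4 -> outside (row miss)
Count covering = 2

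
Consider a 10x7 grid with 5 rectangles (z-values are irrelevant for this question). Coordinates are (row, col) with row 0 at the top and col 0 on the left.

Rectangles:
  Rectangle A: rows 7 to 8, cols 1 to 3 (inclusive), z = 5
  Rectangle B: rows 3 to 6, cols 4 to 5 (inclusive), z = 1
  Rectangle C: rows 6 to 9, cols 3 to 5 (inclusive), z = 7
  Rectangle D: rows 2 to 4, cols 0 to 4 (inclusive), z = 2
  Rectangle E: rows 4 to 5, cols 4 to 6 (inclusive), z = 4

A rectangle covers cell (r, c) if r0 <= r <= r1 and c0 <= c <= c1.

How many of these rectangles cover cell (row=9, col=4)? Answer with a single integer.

Check cell (9,4):
  A: rows 7-8 cols 1-3 -> outside (row miss)
  B: rows 3-6 cols 4-5 -> outside (row miss)
  C: rows 6-9 cols 3-5 -> covers
  D: rows 2-4 cols 0-4 -> outside (row miss)
  E: rows 4-5 cols 4-6 -> outside (row miss)
Count covering = 1

Answer: 1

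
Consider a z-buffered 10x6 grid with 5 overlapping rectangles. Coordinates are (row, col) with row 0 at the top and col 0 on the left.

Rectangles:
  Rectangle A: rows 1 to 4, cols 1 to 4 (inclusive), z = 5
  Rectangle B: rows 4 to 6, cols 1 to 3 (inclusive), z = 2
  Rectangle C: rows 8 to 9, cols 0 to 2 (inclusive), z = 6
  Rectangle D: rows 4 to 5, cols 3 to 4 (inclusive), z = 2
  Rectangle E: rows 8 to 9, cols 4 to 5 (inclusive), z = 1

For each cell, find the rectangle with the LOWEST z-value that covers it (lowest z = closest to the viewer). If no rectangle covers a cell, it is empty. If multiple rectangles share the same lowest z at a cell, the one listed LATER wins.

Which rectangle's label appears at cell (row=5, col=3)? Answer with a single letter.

Check cell (5,3):
  A: rows 1-4 cols 1-4 -> outside (row miss)
  B: rows 4-6 cols 1-3 z=2 -> covers; best now B (z=2)
  C: rows 8-9 cols 0-2 -> outside (row miss)
  D: rows 4-5 cols 3-4 z=2 -> covers; best now D (z=2)
  E: rows 8-9 cols 4-5 -> outside (row miss)
Winner: D at z=2

Answer: D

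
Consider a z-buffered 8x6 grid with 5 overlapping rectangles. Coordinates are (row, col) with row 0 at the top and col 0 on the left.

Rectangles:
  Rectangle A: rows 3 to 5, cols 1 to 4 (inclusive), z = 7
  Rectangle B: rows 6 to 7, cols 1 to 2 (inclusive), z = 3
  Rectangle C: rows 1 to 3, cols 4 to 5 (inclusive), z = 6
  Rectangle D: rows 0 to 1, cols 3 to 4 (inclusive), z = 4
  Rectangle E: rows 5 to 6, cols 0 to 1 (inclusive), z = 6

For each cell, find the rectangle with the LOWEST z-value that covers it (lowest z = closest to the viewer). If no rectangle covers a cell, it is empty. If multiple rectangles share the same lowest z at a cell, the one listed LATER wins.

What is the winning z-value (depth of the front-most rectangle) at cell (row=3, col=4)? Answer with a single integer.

Answer: 6

Derivation:
Check cell (3,4):
  A: rows 3-5 cols 1-4 z=7 -> covers; best now A (z=7)
  B: rows 6-7 cols 1-2 -> outside (row miss)
  C: rows 1-3 cols 4-5 z=6 -> covers; best now C (z=6)
  D: rows 0-1 cols 3-4 -> outside (row miss)
  E: rows 5-6 cols 0-1 -> outside (row miss)
Winner: C at z=6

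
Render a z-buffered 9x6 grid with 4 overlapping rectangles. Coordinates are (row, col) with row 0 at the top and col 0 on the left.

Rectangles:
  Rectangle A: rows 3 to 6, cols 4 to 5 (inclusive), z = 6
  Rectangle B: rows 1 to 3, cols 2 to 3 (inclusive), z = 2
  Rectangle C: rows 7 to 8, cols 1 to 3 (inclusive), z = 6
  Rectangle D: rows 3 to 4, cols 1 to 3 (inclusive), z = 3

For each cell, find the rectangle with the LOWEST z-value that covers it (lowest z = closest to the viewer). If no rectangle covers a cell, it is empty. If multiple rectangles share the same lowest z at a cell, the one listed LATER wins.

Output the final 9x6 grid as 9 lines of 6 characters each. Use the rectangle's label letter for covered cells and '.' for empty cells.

......
..BB..
..BB..
.DBBAA
.DDDAA
....AA
....AA
.CCC..
.CCC..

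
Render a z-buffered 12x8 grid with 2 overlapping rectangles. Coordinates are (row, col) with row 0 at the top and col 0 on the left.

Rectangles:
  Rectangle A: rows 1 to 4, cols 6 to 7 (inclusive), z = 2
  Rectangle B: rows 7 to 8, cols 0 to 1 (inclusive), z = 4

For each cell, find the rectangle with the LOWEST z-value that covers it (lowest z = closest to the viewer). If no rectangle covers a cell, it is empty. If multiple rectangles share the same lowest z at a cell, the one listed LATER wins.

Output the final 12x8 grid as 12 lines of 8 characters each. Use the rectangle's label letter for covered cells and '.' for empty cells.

........
......AA
......AA
......AA
......AA
........
........
BB......
BB......
........
........
........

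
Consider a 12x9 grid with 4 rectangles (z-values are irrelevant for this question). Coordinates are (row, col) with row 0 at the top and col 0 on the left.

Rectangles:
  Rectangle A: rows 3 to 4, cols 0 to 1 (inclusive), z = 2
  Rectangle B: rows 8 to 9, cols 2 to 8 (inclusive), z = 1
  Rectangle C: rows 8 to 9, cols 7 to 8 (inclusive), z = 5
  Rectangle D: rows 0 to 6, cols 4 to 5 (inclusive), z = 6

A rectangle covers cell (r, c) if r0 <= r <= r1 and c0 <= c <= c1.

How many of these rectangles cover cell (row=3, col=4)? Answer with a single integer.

Answer: 1

Derivation:
Check cell (3,4):
  A: rows 3-4 cols 0-1 -> outside (col miss)
  B: rows 8-9 cols 2-8 -> outside (row miss)
  C: rows 8-9 cols 7-8 -> outside (row miss)
  D: rows 0-6 cols 4-5 -> covers
Count covering = 1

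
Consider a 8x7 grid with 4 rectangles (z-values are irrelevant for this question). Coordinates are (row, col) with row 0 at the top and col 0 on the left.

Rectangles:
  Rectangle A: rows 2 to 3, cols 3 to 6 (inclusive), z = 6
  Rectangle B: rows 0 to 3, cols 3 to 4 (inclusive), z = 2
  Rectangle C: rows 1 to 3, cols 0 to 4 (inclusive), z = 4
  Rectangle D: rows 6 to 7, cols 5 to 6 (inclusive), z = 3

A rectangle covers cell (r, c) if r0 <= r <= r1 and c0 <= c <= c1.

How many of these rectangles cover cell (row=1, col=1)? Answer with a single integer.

Check cell (1,1):
  A: rows 2-3 cols 3-6 -> outside (row miss)
  B: rows 0-3 cols 3-4 -> outside (col miss)
  C: rows 1-3 cols 0-4 -> covers
  D: rows 6-7 cols 5-6 -> outside (row miss)
Count covering = 1

Answer: 1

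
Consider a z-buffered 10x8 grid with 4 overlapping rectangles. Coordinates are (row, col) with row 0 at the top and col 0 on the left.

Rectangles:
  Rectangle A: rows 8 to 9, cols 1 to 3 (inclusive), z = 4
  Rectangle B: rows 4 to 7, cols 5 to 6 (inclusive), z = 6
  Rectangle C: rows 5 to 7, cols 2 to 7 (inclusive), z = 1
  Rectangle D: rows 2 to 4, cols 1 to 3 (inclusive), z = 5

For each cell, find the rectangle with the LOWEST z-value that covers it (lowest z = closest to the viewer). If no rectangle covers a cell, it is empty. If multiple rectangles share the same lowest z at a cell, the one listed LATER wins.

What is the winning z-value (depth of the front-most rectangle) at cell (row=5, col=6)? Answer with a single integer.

Check cell (5,6):
  A: rows 8-9 cols 1-3 -> outside (row miss)
  B: rows 4-7 cols 5-6 z=6 -> covers; best now B (z=6)
  C: rows 5-7 cols 2-7 z=1 -> covers; best now C (z=1)
  D: rows 2-4 cols 1-3 -> outside (row miss)
Winner: C at z=1

Answer: 1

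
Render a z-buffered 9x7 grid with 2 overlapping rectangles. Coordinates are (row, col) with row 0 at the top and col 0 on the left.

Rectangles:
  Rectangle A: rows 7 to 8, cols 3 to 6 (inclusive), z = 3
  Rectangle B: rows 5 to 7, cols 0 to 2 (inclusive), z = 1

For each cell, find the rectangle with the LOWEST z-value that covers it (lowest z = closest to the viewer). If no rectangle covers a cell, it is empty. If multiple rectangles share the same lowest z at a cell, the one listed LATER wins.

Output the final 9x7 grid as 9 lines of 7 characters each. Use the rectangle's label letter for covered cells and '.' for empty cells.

.......
.......
.......
.......
.......
BBB....
BBB....
BBBAAAA
...AAAA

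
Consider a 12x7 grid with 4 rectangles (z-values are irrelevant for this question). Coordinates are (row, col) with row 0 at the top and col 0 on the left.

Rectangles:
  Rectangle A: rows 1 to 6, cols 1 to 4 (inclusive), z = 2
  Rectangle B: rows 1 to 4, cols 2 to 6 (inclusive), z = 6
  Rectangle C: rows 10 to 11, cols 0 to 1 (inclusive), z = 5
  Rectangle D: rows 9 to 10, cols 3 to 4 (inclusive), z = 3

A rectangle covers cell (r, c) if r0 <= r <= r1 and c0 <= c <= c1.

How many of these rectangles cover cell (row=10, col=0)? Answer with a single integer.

Check cell (10,0):
  A: rows 1-6 cols 1-4 -> outside (row miss)
  B: rows 1-4 cols 2-6 -> outside (row miss)
  C: rows 10-11 cols 0-1 -> covers
  D: rows 9-10 cols 3-4 -> outside (col miss)
Count covering = 1

Answer: 1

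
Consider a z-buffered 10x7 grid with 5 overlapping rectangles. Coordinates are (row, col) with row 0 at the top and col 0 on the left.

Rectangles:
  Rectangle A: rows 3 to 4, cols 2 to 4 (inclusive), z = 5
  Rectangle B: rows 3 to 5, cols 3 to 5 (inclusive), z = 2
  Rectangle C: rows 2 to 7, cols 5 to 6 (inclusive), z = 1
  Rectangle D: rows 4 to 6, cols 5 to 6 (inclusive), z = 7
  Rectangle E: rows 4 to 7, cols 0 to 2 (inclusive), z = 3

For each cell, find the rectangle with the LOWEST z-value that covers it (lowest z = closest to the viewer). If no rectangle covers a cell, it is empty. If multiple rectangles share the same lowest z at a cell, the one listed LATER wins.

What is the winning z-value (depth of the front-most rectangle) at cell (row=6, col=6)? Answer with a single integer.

Check cell (6,6):
  A: rows 3-4 cols 2-4 -> outside (row miss)
  B: rows 3-5 cols 3-5 -> outside (row miss)
  C: rows 2-7 cols 5-6 z=1 -> covers; best now C (z=1)
  D: rows 4-6 cols 5-6 z=7 -> covers; best now C (z=1)
  E: rows 4-7 cols 0-2 -> outside (col miss)
Winner: C at z=1

Answer: 1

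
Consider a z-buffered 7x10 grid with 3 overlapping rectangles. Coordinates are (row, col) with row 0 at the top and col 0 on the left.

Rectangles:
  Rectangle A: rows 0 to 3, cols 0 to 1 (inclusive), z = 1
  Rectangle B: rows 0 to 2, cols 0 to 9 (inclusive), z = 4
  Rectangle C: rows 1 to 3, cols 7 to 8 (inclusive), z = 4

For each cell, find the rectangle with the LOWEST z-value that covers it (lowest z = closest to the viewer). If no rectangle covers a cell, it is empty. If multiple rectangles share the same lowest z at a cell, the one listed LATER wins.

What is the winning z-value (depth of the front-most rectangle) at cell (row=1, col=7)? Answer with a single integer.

Answer: 4

Derivation:
Check cell (1,7):
  A: rows 0-3 cols 0-1 -> outside (col miss)
  B: rows 0-2 cols 0-9 z=4 -> covers; best now B (z=4)
  C: rows 1-3 cols 7-8 z=4 -> covers; best now C (z=4)
Winner: C at z=4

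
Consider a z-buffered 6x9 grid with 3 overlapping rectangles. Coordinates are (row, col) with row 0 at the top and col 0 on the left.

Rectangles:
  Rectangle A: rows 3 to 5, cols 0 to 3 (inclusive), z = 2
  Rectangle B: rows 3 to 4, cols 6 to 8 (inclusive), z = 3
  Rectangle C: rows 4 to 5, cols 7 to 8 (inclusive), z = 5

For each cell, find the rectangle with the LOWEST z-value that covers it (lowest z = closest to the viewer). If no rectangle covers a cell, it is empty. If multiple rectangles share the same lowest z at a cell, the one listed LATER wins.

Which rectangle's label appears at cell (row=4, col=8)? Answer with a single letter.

Answer: B

Derivation:
Check cell (4,8):
  A: rows 3-5 cols 0-3 -> outside (col miss)
  B: rows 3-4 cols 6-8 z=3 -> covers; best now B (z=3)
  C: rows 4-5 cols 7-8 z=5 -> covers; best now B (z=3)
Winner: B at z=3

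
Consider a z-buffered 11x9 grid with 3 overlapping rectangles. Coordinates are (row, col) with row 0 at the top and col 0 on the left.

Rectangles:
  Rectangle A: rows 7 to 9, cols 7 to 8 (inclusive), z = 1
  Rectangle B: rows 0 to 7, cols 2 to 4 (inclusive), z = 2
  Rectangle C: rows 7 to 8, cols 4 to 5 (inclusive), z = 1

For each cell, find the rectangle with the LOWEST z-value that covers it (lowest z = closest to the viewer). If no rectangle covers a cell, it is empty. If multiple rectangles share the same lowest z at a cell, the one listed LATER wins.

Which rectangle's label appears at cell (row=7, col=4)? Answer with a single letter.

Check cell (7,4):
  A: rows 7-9 cols 7-8 -> outside (col miss)
  B: rows 0-7 cols 2-4 z=2 -> covers; best now B (z=2)
  C: rows 7-8 cols 4-5 z=1 -> covers; best now C (z=1)
Winner: C at z=1

Answer: C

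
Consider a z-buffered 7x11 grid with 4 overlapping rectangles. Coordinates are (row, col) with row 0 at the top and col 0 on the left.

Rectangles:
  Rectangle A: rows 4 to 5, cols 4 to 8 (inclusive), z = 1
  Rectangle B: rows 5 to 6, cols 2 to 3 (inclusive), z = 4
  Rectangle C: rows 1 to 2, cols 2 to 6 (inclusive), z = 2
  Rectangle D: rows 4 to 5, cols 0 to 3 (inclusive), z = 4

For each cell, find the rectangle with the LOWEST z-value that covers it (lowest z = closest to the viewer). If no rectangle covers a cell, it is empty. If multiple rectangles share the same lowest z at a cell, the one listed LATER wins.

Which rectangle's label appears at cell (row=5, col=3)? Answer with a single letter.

Answer: D

Derivation:
Check cell (5,3):
  A: rows 4-5 cols 4-8 -> outside (col miss)
  B: rows 5-6 cols 2-3 z=4 -> covers; best now B (z=4)
  C: rows 1-2 cols 2-6 -> outside (row miss)
  D: rows 4-5 cols 0-3 z=4 -> covers; best now D (z=4)
Winner: D at z=4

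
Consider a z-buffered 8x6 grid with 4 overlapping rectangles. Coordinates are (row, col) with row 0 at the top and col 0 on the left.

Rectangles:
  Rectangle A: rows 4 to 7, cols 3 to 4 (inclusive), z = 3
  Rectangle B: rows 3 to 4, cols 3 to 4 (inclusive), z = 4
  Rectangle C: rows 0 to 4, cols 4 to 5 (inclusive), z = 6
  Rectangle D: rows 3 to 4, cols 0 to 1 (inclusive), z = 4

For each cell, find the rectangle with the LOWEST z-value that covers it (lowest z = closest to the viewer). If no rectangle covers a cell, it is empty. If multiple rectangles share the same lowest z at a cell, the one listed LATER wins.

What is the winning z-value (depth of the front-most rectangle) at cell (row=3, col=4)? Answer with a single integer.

Answer: 4

Derivation:
Check cell (3,4):
  A: rows 4-7 cols 3-4 -> outside (row miss)
  B: rows 3-4 cols 3-4 z=4 -> covers; best now B (z=4)
  C: rows 0-4 cols 4-5 z=6 -> covers; best now B (z=4)
  D: rows 3-4 cols 0-1 -> outside (col miss)
Winner: B at z=4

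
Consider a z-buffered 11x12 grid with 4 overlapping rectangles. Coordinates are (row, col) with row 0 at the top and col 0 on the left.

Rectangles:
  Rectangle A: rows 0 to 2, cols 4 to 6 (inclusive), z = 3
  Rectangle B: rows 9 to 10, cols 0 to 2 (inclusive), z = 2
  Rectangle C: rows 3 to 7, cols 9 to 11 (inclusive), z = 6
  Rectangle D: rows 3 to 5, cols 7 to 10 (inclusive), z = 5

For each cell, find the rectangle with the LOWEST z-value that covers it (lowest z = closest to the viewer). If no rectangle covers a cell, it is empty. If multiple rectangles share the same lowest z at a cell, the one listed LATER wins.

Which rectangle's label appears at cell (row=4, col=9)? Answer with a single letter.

Check cell (4,9):
  A: rows 0-2 cols 4-6 -> outside (row miss)
  B: rows 9-10 cols 0-2 -> outside (row miss)
  C: rows 3-7 cols 9-11 z=6 -> covers; best now C (z=6)
  D: rows 3-5 cols 7-10 z=5 -> covers; best now D (z=5)
Winner: D at z=5

Answer: D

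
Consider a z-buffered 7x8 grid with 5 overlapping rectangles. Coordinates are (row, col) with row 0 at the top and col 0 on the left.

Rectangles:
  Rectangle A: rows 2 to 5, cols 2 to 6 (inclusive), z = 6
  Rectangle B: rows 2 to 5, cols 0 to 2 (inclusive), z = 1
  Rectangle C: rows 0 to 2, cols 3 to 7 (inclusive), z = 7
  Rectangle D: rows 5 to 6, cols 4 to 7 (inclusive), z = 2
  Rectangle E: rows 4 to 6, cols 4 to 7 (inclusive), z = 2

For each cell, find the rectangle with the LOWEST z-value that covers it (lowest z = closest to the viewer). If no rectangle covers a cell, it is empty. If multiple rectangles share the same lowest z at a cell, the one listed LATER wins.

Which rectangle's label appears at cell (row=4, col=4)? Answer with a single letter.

Answer: E

Derivation:
Check cell (4,4):
  A: rows 2-5 cols 2-6 z=6 -> covers; best now A (z=6)
  B: rows 2-5 cols 0-2 -> outside (col miss)
  C: rows 0-2 cols 3-7 -> outside (row miss)
  D: rows 5-6 cols 4-7 -> outside (row miss)
  E: rows 4-6 cols 4-7 z=2 -> covers; best now E (z=2)
Winner: E at z=2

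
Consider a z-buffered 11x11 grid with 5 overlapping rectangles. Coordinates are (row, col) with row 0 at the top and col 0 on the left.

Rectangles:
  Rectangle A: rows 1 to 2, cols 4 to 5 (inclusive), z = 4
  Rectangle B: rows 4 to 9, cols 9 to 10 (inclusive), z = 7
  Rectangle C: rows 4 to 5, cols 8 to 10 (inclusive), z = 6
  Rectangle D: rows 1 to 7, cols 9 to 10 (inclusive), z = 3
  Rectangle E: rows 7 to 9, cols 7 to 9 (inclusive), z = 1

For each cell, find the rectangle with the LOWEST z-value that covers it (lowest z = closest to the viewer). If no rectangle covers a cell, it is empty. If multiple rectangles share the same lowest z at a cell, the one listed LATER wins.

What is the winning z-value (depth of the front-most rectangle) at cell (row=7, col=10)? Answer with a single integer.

Answer: 3

Derivation:
Check cell (7,10):
  A: rows 1-2 cols 4-5 -> outside (row miss)
  B: rows 4-9 cols 9-10 z=7 -> covers; best now B (z=7)
  C: rows 4-5 cols 8-10 -> outside (row miss)
  D: rows 1-7 cols 9-10 z=3 -> covers; best now D (z=3)
  E: rows 7-9 cols 7-9 -> outside (col miss)
Winner: D at z=3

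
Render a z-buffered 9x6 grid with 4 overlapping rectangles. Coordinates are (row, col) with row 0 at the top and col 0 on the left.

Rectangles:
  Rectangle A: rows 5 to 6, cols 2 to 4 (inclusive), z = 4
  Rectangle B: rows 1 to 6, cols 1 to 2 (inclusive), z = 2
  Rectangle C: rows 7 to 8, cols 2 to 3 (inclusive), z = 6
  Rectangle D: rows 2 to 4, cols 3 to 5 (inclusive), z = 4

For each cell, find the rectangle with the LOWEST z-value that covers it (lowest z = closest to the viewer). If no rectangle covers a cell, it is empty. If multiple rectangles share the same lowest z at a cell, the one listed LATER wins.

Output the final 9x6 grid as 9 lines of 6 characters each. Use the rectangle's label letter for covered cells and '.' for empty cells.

......
.BB...
.BBDDD
.BBDDD
.BBDDD
.BBAA.
.BBAA.
..CC..
..CC..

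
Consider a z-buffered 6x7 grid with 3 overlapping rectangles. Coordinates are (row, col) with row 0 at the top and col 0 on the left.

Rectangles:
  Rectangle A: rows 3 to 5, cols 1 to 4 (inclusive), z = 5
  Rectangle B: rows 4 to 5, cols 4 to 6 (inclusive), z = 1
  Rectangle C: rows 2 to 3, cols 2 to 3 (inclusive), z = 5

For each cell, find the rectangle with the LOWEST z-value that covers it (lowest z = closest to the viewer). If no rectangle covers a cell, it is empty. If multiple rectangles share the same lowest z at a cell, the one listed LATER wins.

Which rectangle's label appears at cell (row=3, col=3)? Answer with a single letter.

Check cell (3,3):
  A: rows 3-5 cols 1-4 z=5 -> covers; best now A (z=5)
  B: rows 4-5 cols 4-6 -> outside (row miss)
  C: rows 2-3 cols 2-3 z=5 -> covers; best now C (z=5)
Winner: C at z=5

Answer: C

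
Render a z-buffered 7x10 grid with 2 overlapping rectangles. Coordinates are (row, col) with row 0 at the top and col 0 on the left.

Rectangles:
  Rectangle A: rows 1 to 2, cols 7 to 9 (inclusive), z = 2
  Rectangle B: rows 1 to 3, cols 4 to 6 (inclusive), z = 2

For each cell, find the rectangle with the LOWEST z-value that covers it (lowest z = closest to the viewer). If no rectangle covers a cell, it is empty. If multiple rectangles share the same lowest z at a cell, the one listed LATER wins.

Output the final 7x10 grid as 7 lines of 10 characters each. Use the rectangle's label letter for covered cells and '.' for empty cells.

..........
....BBBAAA
....BBBAAA
....BBB...
..........
..........
..........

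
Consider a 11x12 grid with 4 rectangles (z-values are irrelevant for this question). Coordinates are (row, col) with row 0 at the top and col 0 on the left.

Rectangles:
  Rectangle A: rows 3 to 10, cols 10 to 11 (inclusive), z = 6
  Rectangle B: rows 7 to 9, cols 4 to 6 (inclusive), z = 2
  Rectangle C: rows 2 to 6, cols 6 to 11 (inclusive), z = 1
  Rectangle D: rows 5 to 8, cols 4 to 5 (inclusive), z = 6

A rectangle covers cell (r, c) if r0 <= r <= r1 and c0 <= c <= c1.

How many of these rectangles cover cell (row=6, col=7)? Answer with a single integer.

Answer: 1

Derivation:
Check cell (6,7):
  A: rows 3-10 cols 10-11 -> outside (col miss)
  B: rows 7-9 cols 4-6 -> outside (row miss)
  C: rows 2-6 cols 6-11 -> covers
  D: rows 5-8 cols 4-5 -> outside (col miss)
Count covering = 1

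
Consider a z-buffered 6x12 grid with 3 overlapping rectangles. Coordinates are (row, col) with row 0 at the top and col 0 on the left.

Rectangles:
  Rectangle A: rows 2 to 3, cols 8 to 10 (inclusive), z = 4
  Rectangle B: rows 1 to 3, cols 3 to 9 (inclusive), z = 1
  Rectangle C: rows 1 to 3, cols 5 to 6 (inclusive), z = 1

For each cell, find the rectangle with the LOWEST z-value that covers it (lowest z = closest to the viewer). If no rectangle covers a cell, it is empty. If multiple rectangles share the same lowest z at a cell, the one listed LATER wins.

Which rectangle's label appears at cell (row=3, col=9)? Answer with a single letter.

Answer: B

Derivation:
Check cell (3,9):
  A: rows 2-3 cols 8-10 z=4 -> covers; best now A (z=4)
  B: rows 1-3 cols 3-9 z=1 -> covers; best now B (z=1)
  C: rows 1-3 cols 5-6 -> outside (col miss)
Winner: B at z=1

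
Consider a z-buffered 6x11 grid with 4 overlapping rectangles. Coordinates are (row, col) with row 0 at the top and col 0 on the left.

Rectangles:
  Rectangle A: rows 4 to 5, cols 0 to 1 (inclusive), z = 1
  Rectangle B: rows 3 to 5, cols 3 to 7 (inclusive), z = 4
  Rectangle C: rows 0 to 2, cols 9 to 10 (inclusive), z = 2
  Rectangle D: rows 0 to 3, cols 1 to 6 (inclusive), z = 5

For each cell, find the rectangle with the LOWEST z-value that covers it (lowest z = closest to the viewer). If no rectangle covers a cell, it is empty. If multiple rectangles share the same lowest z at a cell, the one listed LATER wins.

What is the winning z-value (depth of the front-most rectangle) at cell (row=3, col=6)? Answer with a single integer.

Check cell (3,6):
  A: rows 4-5 cols 0-1 -> outside (row miss)
  B: rows 3-5 cols 3-7 z=4 -> covers; best now B (z=4)
  C: rows 0-2 cols 9-10 -> outside (row miss)
  D: rows 0-3 cols 1-6 z=5 -> covers; best now B (z=4)
Winner: B at z=4

Answer: 4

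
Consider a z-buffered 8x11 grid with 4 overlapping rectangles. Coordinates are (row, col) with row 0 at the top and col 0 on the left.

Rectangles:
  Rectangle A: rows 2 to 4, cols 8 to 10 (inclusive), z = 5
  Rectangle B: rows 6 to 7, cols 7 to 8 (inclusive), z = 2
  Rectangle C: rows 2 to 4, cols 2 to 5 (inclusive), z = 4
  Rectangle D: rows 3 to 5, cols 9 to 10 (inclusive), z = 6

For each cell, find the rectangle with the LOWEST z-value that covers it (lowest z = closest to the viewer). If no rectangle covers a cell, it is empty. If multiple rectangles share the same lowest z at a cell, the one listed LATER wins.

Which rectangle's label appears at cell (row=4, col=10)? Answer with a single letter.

Check cell (4,10):
  A: rows 2-4 cols 8-10 z=5 -> covers; best now A (z=5)
  B: rows 6-7 cols 7-8 -> outside (row miss)
  C: rows 2-4 cols 2-5 -> outside (col miss)
  D: rows 3-5 cols 9-10 z=6 -> covers; best now A (z=5)
Winner: A at z=5

Answer: A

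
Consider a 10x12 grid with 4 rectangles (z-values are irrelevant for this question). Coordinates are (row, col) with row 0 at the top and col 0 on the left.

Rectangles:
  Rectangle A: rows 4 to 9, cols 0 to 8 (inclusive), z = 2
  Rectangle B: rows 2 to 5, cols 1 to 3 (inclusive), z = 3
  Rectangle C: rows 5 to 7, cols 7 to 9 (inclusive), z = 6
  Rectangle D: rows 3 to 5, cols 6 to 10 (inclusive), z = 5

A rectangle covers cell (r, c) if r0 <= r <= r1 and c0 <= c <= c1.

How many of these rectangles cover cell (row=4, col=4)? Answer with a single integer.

Check cell (4,4):
  A: rows 4-9 cols 0-8 -> covers
  B: rows 2-5 cols 1-3 -> outside (col miss)
  C: rows 5-7 cols 7-9 -> outside (row miss)
  D: rows 3-5 cols 6-10 -> outside (col miss)
Count covering = 1

Answer: 1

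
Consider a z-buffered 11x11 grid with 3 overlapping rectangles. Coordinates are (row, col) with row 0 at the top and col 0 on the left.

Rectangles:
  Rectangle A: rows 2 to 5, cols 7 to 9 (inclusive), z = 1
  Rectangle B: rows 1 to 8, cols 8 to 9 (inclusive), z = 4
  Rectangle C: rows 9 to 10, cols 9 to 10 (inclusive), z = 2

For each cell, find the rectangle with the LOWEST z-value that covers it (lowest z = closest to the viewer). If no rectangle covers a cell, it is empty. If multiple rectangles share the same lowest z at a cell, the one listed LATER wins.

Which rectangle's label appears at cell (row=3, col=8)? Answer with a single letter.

Answer: A

Derivation:
Check cell (3,8):
  A: rows 2-5 cols 7-9 z=1 -> covers; best now A (z=1)
  B: rows 1-8 cols 8-9 z=4 -> covers; best now A (z=1)
  C: rows 9-10 cols 9-10 -> outside (row miss)
Winner: A at z=1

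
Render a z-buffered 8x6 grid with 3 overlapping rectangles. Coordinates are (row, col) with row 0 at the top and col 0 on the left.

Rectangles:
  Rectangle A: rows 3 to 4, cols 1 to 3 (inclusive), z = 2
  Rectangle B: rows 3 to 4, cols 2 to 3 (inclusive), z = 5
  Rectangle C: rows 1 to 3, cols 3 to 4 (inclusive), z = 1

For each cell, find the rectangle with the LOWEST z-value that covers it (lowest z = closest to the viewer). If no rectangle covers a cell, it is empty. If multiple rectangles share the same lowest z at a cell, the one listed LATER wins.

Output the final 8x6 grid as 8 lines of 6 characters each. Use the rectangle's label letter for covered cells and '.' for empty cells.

......
...CC.
...CC.
.AACC.
.AAA..
......
......
......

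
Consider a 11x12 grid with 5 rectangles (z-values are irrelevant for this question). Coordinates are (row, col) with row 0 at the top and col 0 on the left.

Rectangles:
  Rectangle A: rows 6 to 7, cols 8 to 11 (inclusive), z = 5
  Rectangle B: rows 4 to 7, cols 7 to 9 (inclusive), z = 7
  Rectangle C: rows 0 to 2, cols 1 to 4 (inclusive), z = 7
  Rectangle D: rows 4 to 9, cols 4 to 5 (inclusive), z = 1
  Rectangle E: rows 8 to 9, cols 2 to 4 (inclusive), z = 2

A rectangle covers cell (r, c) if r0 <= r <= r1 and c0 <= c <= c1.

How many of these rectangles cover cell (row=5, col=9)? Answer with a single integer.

Check cell (5,9):
  A: rows 6-7 cols 8-11 -> outside (row miss)
  B: rows 4-7 cols 7-9 -> covers
  C: rows 0-2 cols 1-4 -> outside (row miss)
  D: rows 4-9 cols 4-5 -> outside (col miss)
  E: rows 8-9 cols 2-4 -> outside (row miss)
Count covering = 1

Answer: 1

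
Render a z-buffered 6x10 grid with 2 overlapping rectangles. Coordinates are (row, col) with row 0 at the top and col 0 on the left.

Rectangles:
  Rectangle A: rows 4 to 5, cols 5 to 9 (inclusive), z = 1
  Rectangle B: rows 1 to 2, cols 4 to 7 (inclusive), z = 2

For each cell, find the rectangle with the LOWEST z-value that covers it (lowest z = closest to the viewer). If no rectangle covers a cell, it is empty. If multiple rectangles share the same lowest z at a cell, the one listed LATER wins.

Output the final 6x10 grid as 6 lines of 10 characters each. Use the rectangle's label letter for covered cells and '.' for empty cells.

..........
....BBBB..
....BBBB..
..........
.....AAAAA
.....AAAAA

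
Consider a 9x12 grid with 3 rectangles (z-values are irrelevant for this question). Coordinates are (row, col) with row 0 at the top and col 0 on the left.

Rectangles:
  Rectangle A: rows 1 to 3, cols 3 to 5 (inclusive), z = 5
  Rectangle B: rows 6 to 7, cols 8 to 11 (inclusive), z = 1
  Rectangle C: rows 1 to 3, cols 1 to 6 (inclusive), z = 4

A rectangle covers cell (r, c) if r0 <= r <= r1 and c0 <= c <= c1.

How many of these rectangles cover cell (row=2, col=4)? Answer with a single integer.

Answer: 2

Derivation:
Check cell (2,4):
  A: rows 1-3 cols 3-5 -> covers
  B: rows 6-7 cols 8-11 -> outside (row miss)
  C: rows 1-3 cols 1-6 -> covers
Count covering = 2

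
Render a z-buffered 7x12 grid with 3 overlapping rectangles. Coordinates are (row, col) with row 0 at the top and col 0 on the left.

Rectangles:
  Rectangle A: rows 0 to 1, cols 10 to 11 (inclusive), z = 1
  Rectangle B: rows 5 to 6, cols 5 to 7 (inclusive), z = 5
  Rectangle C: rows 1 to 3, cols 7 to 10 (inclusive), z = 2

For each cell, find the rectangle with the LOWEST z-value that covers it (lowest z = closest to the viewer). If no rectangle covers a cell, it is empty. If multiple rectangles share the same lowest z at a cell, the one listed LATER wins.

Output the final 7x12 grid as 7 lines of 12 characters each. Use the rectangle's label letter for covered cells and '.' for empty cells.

..........AA
.......CCCAA
.......CCCC.
.......CCCC.
............
.....BBB....
.....BBB....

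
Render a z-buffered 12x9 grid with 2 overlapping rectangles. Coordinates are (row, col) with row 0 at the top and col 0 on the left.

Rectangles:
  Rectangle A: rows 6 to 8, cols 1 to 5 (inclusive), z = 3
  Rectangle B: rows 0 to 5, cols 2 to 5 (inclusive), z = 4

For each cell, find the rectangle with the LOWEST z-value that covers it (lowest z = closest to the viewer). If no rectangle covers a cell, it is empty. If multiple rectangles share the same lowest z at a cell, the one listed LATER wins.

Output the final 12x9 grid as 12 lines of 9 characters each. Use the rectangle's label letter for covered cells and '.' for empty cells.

..BBBB...
..BBBB...
..BBBB...
..BBBB...
..BBBB...
..BBBB...
.AAAAA...
.AAAAA...
.AAAAA...
.........
.........
.........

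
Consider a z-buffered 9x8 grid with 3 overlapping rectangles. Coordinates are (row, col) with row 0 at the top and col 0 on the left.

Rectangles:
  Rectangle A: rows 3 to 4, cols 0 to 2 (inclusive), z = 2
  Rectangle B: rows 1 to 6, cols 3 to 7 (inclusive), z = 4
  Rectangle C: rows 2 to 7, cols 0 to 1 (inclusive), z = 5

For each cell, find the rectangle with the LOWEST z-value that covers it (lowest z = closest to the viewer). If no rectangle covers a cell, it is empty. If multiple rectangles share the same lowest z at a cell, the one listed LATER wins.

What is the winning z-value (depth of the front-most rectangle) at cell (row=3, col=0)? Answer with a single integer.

Check cell (3,0):
  A: rows 3-4 cols 0-2 z=2 -> covers; best now A (z=2)
  B: rows 1-6 cols 3-7 -> outside (col miss)
  C: rows 2-7 cols 0-1 z=5 -> covers; best now A (z=2)
Winner: A at z=2

Answer: 2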